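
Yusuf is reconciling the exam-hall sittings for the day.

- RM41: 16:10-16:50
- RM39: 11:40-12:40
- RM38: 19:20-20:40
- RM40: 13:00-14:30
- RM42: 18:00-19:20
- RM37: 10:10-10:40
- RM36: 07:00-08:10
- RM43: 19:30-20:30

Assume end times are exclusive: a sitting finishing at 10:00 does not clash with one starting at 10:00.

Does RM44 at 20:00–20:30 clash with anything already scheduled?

Yes — it overlaps RM38, RM43

RM36: ends 08:10 at or before RM44 starts 20:00 → clear.
RM37: ends 10:40 at or before RM44 starts 20:00 → clear.
RM39: ends 12:40 at or before RM44 starts 20:00 → clear.
RM40: ends 14:30 at or before RM44 starts 20:00 → clear.
RM41: ends 16:50 at or before RM44 starts 20:00 → clear.
RM42: ends 19:20 at or before RM44 starts 20:00 → clear.
RM38: starts 19:20 before RM44 ends 20:30, and ends 20:40 after RM44 starts 20:00 → overlap.
RM43: starts 19:30 before RM44 ends 20:30, and ends 20:30 after RM44 starts 20:00 → overlap.
RM44 overlaps RM38, RM43.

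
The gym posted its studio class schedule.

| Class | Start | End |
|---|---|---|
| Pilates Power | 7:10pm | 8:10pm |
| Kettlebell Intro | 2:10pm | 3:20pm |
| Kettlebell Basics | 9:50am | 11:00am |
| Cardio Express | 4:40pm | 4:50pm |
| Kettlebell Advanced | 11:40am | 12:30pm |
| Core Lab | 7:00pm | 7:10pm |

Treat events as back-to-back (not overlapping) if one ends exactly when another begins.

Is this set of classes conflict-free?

Sorted by start: Kettlebell Basics, Kettlebell Advanced, Kettlebell Intro, Cardio Express, Core Lab, Pilates Power.
Kettlebell Advanced starts after Kettlebell Basics ends; Kettlebell Basics is clear from here.
Kettlebell Intro starts after Kettlebell Advanced ends; Kettlebell Advanced is clear from here.
Cardio Express starts after Kettlebell Intro ends; Kettlebell Intro is clear from here.
Core Lab starts after Cardio Express ends; Cardio Express is clear from here.
Pilates Power starts exactly when Core Lab ends (back-to-back, no overlap).
Every pair is clear; the schedule has no overlaps.

Yes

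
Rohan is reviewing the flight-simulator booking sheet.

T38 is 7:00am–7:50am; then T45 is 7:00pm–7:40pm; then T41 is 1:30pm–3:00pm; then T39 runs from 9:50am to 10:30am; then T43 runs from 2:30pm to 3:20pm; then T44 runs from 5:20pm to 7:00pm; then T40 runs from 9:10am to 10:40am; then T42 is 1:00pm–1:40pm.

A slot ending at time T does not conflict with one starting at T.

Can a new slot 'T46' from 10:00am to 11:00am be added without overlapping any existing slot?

No — it overlaps T39, T40

T38: ends 7:50am at or before T46 starts 10:00am → clear.
T40: starts 9:10am before T46 ends 11:00am, and ends 10:40am after T46 starts 10:00am → overlap.
T39: starts 9:50am before T46 ends 11:00am, and ends 10:30am after T46 starts 10:00am → overlap.
T42: starts 1:00pm at or after T46 ends 11:00am → clear.
T41: starts 1:30pm at or after T46 ends 11:00am → clear.
T43: starts 2:30pm at or after T46 ends 11:00am → clear.
T44: starts 5:20pm at or after T46 ends 11:00am → clear.
T45: starts 7:00pm at or after T46 ends 11:00am → clear.
T46 overlaps T39, T40.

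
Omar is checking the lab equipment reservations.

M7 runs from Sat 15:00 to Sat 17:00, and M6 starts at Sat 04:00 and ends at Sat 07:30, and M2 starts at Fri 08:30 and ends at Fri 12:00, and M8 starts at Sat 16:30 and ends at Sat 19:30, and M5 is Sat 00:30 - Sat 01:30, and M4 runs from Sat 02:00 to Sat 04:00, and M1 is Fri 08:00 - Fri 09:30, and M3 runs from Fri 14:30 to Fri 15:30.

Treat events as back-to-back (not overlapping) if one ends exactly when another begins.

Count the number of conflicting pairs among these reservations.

2

Sorted by start: M1, M2, M3, M5, M4, M6, M7, M8.
M2 starts before M1 ends → M1 and M2 overlap.
M3 starts after M1 ends — done with M1.
M3 starts after M2 ends — done with M2.
M5 starts after M3 ends — done with M3.
M4 starts after M5 ends — done with M5.
M6 starts exactly when M4 ends (back-to-back, no overlap) — done with M4.
M7 starts after M6 ends — done with M6.
M8 starts before M7 ends → M7 and M8 overlap.
Overlapping pairs: M1 & M2, M7 & M8 — 2 in total.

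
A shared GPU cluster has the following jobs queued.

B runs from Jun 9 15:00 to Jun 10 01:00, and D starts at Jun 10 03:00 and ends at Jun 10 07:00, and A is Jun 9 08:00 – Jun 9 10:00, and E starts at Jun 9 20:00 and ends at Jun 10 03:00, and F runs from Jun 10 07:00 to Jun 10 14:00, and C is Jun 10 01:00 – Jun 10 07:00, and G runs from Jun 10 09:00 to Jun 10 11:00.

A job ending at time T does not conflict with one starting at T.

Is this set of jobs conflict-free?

No

Two intervals overlap when each starts before the other ends.
Sorted by start: A, B, E, C, D, F, G.
B starts after A ends, so A has no further overlaps.
E starts before B ends → B and E overlap.
That's a conflict, so the schedule is not conflict-free.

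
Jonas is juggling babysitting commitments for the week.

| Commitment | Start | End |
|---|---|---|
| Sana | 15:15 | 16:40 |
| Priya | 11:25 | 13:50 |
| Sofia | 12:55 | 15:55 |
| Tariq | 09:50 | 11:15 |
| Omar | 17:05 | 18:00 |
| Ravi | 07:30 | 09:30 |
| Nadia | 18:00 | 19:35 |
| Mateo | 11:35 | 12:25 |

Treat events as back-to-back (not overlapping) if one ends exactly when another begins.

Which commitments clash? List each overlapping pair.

Sorted by start: Ravi, Tariq, Priya, Mateo, Sofia, Sana, Omar, Nadia.
Tariq starts after Ravi ends — done with Ravi.
Priya starts after Tariq ends — done with Tariq.
Mateo starts before Priya ends → Priya and Mateo overlap.
Sofia starts before Priya ends → Priya and Sofia overlap.
Sana starts after Priya ends — done with Priya.
Sofia starts after Mateo ends — done with Mateo.
Sana starts before Sofia ends → Sofia and Sana overlap.
Omar starts after Sofia ends — done with Sofia.
Omar starts after Sana ends — done with Sana.
Nadia starts exactly when Omar ends (back-to-back, no overlap).

Mateo & Priya, Priya & Sofia, Sana & Sofia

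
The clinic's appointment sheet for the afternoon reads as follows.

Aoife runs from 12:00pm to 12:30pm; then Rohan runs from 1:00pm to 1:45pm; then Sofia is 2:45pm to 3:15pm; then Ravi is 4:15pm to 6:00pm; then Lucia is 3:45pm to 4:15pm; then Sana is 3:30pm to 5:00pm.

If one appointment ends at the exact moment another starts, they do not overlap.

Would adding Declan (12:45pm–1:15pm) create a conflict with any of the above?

Yes — it overlaps Rohan

Aoife: ends 12:30pm at or before Declan starts 12:45pm → clear.
Rohan: starts 1:00pm before Declan ends 1:15pm, and ends 1:45pm after Declan starts 12:45pm → overlap.
Sofia: starts 2:45pm at or after Declan ends 1:15pm → clear.
Sana: starts 3:30pm at or after Declan ends 1:15pm → clear.
Lucia: starts 3:45pm at or after Declan ends 1:15pm → clear.
Ravi: starts 4:15pm at or after Declan ends 1:15pm → clear.
Declan overlaps Rohan.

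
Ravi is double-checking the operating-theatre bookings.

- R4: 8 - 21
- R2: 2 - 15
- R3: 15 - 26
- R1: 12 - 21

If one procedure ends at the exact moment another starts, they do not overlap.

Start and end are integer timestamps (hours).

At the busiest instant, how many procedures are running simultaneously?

Sweep the timeline, counting +1 at each start and −1 at each end (ends before starts at a tie):
2 start R2 → 1
8 start R4 → 2
12 start R1 → 3
15 end R2 → 2
15 start R3 → 3
21 end R1 → 2
21 end R4 → 1
26 end R3 → 0
Peak is 3, at 12 (R1, R2, R4).

3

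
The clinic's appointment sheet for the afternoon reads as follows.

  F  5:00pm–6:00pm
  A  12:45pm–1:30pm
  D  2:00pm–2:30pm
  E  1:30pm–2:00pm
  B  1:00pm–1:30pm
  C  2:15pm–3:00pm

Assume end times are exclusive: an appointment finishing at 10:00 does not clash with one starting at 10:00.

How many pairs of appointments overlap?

2

Sorted by start: A, B, E, D, C, F.
B starts before A ends → A and B overlap.
E starts exactly when A ends (back-to-back, no overlap) — done with A.
E starts exactly when B ends (back-to-back, no overlap) — done with B.
D starts exactly when E ends (back-to-back, no overlap) — done with E.
C starts before D ends → D and C overlap.
F starts after D ends.
F starts after C ends.
Overlapping pairs: A & B, C & D — 2 in total.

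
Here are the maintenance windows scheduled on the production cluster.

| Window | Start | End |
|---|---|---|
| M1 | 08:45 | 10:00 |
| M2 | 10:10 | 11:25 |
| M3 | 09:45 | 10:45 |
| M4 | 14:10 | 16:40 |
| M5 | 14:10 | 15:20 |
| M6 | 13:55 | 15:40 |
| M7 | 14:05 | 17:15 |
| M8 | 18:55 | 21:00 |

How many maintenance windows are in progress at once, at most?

4

Sort all start/end points and keep a running count:
08:45 start M1 → 1
09:45 start M3 → 2
10:00 end M1 → 1
10:10 start M2 → 2
10:45 end M3 → 1
11:25 end M2 → 0
13:55 start M6 → 1
14:05 start M7 → 2
14:10 start M4 → 3
14:10 start M5 → 4
15:20 end M5 → 3
15:40 end M6 → 2
16:40 end M4 → 1
17:15 end M7 → 0
18:55 start M8 → 1
21:00 end M8 → 0
Peak is 4, at 14:10 (M4, M5, M6, M7).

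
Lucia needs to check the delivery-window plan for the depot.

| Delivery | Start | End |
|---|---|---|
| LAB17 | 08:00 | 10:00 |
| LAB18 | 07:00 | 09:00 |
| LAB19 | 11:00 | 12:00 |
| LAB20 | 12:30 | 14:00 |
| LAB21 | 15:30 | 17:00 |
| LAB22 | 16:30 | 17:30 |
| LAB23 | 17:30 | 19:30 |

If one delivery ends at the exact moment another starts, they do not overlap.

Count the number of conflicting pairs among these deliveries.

2

Check each pair: they overlap iff neither finishes before the other starts.
Sorted by start: LAB18, LAB17, LAB19, LAB20, LAB21, LAB22, LAB23.
LAB17 starts before LAB18 ends → LAB18 and LAB17 overlap.
LAB19 starts after LAB18 ends — done with LAB18.
LAB19 starts after LAB17 ends — done with LAB17.
LAB20 starts after LAB19 ends — done with LAB19.
LAB21 starts after LAB20 ends — done with LAB20.
LAB22 starts before LAB21 ends → LAB21 and LAB22 overlap.
LAB23 starts after LAB21 ends.
LAB23 starts exactly when LAB22 ends (back-to-back, no overlap).
Overlapping pairs: LAB17 & LAB18, LAB21 & LAB22 — 2 in total.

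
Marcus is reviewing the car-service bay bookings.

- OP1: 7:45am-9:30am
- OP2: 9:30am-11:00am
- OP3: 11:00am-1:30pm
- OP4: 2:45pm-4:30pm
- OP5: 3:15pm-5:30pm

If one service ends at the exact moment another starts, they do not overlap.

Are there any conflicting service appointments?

Two intervals overlap when each starts before the other ends.
Sorted by start: OP1, OP2, OP3, OP4, OP5.
OP2 starts exactly when OP1 ends (back-to-back, no overlap), so nothing later overlaps OP1 either.
OP3 starts exactly when OP2 ends (back-to-back, no overlap), so nothing later overlaps OP2 either.
OP4 starts after OP3 ends, so nothing later overlaps OP3 either.
OP5 starts before OP4 ends → OP4 and OP5 overlap.
That's a conflict, so the schedule is not conflict-free.

Yes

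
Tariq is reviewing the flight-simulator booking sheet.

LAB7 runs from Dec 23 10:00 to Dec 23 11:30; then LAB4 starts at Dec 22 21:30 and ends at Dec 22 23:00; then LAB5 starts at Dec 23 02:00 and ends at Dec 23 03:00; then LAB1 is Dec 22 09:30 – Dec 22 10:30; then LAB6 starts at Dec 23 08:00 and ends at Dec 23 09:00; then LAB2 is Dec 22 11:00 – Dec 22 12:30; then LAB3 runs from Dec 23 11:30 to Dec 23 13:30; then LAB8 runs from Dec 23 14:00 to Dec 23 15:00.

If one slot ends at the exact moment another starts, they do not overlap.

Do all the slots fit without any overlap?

Yes

Sorted by start: LAB1, LAB2, LAB4, LAB5, LAB6, LAB7, LAB3, LAB8.
LAB2 starts after LAB1 ends, so nothing later overlaps LAB1 either.
LAB4 starts after LAB2 ends, so nothing later overlaps LAB2 either.
LAB5 starts after LAB4 ends, so nothing later overlaps LAB4 either.
LAB6 starts after LAB5 ends, so nothing later overlaps LAB5 either.
LAB7 starts after LAB6 ends, so nothing later overlaps LAB6 either.
LAB3 starts exactly when LAB7 ends (back-to-back, no overlap), so nothing later overlaps LAB7 either.
LAB8 starts after LAB3 ends.
Every pair is clear; the schedule has no overlaps.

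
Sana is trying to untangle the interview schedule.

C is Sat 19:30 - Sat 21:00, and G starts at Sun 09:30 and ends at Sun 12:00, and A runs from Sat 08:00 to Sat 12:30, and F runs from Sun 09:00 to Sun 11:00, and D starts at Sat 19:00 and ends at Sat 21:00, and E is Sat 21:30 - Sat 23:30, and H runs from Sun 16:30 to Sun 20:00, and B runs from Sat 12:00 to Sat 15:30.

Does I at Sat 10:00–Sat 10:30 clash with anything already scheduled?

Yes — it overlaps A

A: starts Sat 08:00 before I ends Sat 10:30, and ends Sat 12:30 after I starts Sat 10:00 → overlap.
B: starts Sat 12:00 at or after I ends Sat 10:30 → clear.
D: starts Sat 19:00 at or after I ends Sat 10:30 → clear.
C: starts Sat 19:30 at or after I ends Sat 10:30 → clear.
E: starts Sat 21:30 at or after I ends Sat 10:30 → clear.
F: starts Sun 09:00 at or after I ends Sat 10:30 → clear.
G: starts Sun 09:30 at or after I ends Sat 10:30 → clear.
H: starts Sun 16:30 at or after I ends Sat 10:30 → clear.
I overlaps A.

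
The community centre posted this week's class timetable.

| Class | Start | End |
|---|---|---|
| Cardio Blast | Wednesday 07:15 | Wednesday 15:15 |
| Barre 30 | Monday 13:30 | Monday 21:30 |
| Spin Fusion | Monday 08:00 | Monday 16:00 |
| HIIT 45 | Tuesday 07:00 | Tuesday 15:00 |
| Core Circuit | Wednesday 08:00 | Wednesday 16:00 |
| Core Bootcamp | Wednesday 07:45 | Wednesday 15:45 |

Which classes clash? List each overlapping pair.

Barre 30 & Spin Fusion, Cardio Blast & Core Bootcamp, Cardio Blast & Core Circuit, Core Bootcamp & Core Circuit

Check each pair: they overlap iff neither finishes before the other starts.
Sorted by start: Spin Fusion, Barre 30, HIIT 45, Cardio Blast, Core Bootcamp, Core Circuit.
Barre 30 starts before Spin Fusion ends → Spin Fusion and Barre 30 overlap.
HIIT 45 starts after Spin Fusion ends — done with Spin Fusion.
HIIT 45 starts after Barre 30 ends — done with Barre 30.
Cardio Blast starts after HIIT 45 ends — done with HIIT 45.
Core Bootcamp starts before Cardio Blast ends → Cardio Blast and Core Bootcamp overlap.
Core Circuit starts before Cardio Blast ends → Cardio Blast and Core Circuit overlap.
Core Circuit starts before Core Bootcamp ends → Core Bootcamp and Core Circuit overlap.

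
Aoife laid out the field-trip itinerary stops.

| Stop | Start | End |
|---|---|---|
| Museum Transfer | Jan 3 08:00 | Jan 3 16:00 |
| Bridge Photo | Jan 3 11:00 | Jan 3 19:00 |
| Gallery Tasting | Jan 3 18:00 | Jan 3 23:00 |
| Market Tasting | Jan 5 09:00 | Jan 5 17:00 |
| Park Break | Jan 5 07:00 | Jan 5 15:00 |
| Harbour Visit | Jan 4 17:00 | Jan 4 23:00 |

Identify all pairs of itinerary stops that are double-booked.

Check each pair: they overlap iff neither finishes before the other starts.
Sorted by start: Museum Transfer, Bridge Photo, Gallery Tasting, Harbour Visit, Park Break, Market Tasting.
Bridge Photo starts before Museum Transfer ends → Museum Transfer and Bridge Photo overlap.
Gallery Tasting starts after Museum Transfer ends — done with Museum Transfer.
Gallery Tasting starts before Bridge Photo ends → Bridge Photo and Gallery Tasting overlap.
Harbour Visit starts after Bridge Photo ends — done with Bridge Photo.
Harbour Visit starts after Gallery Tasting ends — done with Gallery Tasting.
Park Break starts after Harbour Visit ends — done with Harbour Visit.
Market Tasting starts before Park Break ends → Park Break and Market Tasting overlap.

Bridge Photo & Gallery Tasting, Bridge Photo & Museum Transfer, Market Tasting & Park Break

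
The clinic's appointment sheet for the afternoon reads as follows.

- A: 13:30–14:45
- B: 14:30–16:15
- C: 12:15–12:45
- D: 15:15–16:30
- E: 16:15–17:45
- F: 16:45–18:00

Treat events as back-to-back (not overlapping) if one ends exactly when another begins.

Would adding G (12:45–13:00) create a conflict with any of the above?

No — it doesn't clash with anything

C: ends 12:45 at or before G starts 12:45 → clear.
A: starts 13:30 at or after G ends 13:00 → clear.
B: starts 14:30 at or after G ends 13:00 → clear.
D: starts 15:15 at or after G ends 13:00 → clear.
E: starts 16:15 at or after G ends 13:00 → clear.
F: starts 16:45 at or after G ends 13:00 → clear.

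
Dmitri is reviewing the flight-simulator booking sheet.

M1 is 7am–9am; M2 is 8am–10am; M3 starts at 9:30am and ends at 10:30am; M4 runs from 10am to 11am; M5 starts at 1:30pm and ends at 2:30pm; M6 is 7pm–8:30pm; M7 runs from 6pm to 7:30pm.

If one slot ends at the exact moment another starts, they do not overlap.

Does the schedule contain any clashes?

Sorted by start: M1, M2, M3, M4, M5, M7, M6.
M2 starts before M1 ends → M1 and M2 overlap.
That's a conflict, so the schedule is not conflict-free.

Yes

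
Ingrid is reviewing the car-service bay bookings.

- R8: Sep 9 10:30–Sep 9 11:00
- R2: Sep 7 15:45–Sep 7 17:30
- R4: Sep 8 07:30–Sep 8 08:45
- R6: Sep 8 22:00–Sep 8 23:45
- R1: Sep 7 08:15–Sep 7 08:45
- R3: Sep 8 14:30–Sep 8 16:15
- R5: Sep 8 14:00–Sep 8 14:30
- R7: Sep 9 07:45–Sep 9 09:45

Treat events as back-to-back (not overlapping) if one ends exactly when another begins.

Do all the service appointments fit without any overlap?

Two intervals overlap when each starts before the other ends.
Sorted by start: R1, R2, R4, R5, R3, R6, R7, R8.
R2 starts after R1 ends, so nothing later overlaps R1 either.
R4 starts after R2 ends, so nothing later overlaps R2 either.
R5 starts after R4 ends, so nothing later overlaps R4 either.
R3 starts exactly when R5 ends (back-to-back, no overlap), so nothing later overlaps R5 either.
R6 starts after R3 ends, so nothing later overlaps R3 either.
R7 starts after R6 ends, so nothing later overlaps R6 either.
R8 starts after R7 ends.
Every pair is clear; the schedule has no overlaps.

Yes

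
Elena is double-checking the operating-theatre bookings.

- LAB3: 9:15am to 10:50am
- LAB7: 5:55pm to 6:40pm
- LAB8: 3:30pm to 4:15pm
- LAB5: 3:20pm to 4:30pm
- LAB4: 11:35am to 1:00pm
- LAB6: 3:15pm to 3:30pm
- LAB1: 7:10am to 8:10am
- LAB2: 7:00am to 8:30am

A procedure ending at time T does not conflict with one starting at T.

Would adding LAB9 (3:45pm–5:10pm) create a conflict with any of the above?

LAB2: ends 8:30am at or before LAB9 starts 3:45pm → clear.
LAB1: ends 8:10am at or before LAB9 starts 3:45pm → clear.
LAB3: ends 10:50am at or before LAB9 starts 3:45pm → clear.
LAB4: ends 1:00pm at or before LAB9 starts 3:45pm → clear.
LAB6: ends 3:30pm at or before LAB9 starts 3:45pm → clear.
LAB5: starts 3:20pm before LAB9 ends 5:10pm, and ends 4:30pm after LAB9 starts 3:45pm → overlap.
LAB8: starts 3:30pm before LAB9 ends 5:10pm, and ends 4:15pm after LAB9 starts 3:45pm → overlap.
LAB7: starts 5:55pm at or after LAB9 ends 5:10pm → clear.
LAB9 overlaps LAB5, LAB8.

Yes — it overlaps LAB5, LAB8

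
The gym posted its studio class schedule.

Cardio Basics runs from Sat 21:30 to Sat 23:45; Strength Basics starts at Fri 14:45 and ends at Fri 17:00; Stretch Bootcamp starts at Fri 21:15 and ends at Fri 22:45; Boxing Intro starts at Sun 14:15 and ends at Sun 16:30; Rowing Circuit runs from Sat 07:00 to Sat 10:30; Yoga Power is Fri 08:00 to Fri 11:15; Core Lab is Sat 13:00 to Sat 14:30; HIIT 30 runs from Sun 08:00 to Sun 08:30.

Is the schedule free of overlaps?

Sorted by start: Yoga Power, Strength Basics, Stretch Bootcamp, Rowing Circuit, Core Lab, Cardio Basics, HIIT 30, Boxing Intro.
Strength Basics starts after Yoga Power ends; Yoga Power is clear from here.
Stretch Bootcamp starts after Strength Basics ends; Strength Basics is clear from here.
Rowing Circuit starts after Stretch Bootcamp ends; Stretch Bootcamp is clear from here.
Core Lab starts after Rowing Circuit ends; Rowing Circuit is clear from here.
Cardio Basics starts after Core Lab ends; Core Lab is clear from here.
HIIT 30 starts after Cardio Basics ends; Cardio Basics is clear from here.
Boxing Intro starts after HIIT 30 ends.
Every pair is clear; the schedule has no overlaps.

Yes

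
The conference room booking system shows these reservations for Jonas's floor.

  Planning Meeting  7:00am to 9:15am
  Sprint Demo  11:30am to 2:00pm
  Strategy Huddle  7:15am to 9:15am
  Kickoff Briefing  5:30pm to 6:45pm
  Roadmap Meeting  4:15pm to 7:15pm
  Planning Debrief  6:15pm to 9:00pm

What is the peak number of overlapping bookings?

3

Sweep the timeline, counting +1 at each start and −1 at each end (ends before starts at a tie):
7:00am start Planning Meeting → 1
7:15am start Strategy Huddle → 2
9:15am end Planning Meeting → 1
9:15am end Strategy Huddle → 0
11:30am start Sprint Demo → 1
2:00pm end Sprint Demo → 0
4:15pm start Roadmap Meeting → 1
5:30pm start Kickoff Briefing → 2
6:15pm start Planning Debrief → 3
6:45pm end Kickoff Briefing → 2
7:15pm end Roadmap Meeting → 1
9:00pm end Planning Debrief → 0
Peak is 3, at 6:15pm (Kickoff Briefing, Planning Debrief, Roadmap Meeting).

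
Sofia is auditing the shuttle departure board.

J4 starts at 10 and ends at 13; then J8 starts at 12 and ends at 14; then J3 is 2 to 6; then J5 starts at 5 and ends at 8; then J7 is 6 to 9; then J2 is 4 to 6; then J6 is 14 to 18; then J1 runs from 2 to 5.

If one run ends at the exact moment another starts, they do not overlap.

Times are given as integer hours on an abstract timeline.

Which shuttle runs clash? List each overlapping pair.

Sorted by start: J1, J3, J2, J5, J7, J4, J8, J6.
J3 starts before J1 ends → J1 and J3 overlap.
J2 starts before J1 ends → J1 and J2 overlap.
J5 starts exactly when J1 ends (back-to-back, no overlap), so nothing later overlaps J1 either.
J2 starts before J3 ends → J3 and J2 overlap.
J5 starts before J3 ends → J3 and J5 overlap.
J7 starts exactly when J3 ends (back-to-back, no overlap), so nothing later overlaps J3 either.
J5 starts before J2 ends → J2 and J5 overlap.
J7 starts exactly when J2 ends (back-to-back, no overlap), so nothing later overlaps J2 either.
J7 starts before J5 ends → J5 and J7 overlap.
J4 starts after J5 ends, so nothing later overlaps J5 either.
J4 starts after J7 ends, so nothing later overlaps J7 either.
J8 starts before J4 ends → J4 and J8 overlap.
J6 starts after J4 ends.
J6 starts exactly when J8 ends (back-to-back, no overlap).

J1 & J2, J1 & J3, J2 & J3, J2 & J5, J3 & J5, J4 & J8, J5 & J7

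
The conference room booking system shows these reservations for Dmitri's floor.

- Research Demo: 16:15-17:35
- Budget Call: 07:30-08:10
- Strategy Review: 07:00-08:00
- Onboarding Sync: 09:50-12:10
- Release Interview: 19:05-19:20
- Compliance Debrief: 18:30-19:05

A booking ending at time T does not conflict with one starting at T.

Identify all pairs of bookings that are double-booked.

Sorted by start: Strategy Review, Budget Call, Onboarding Sync, Research Demo, Compliance Debrief, Release Interview.
Budget Call starts before Strategy Review ends → Strategy Review and Budget Call overlap.
Onboarding Sync starts after Strategy Review ends, so Strategy Review has no further overlaps.
Onboarding Sync starts after Budget Call ends, so Budget Call has no further overlaps.
Research Demo starts after Onboarding Sync ends, so Onboarding Sync has no further overlaps.
Compliance Debrief starts after Research Demo ends, so Research Demo has no further overlaps.
Release Interview starts exactly when Compliance Debrief ends (back-to-back, no overlap).

Budget Call & Strategy Review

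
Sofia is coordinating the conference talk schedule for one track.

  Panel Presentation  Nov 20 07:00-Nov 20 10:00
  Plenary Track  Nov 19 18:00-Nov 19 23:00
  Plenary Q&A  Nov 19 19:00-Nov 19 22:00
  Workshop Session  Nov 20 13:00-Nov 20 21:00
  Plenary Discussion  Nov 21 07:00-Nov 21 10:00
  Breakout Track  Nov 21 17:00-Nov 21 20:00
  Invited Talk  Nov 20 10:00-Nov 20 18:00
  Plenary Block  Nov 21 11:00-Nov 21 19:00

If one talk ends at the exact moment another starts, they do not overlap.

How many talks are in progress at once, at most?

Sweep the timeline, counting +1 at each start and −1 at each end (ends before starts at a tie):
Nov 19 18:00 start Plenary Track → 1
Nov 19 19:00 start Plenary Q&A → 2
Nov 19 22:00 end Plenary Q&A → 1
Nov 19 23:00 end Plenary Track → 0
Nov 20 07:00 start Panel Presentation → 1
Nov 20 10:00 end Panel Presentation → 0
Nov 20 10:00 start Invited Talk → 1
Nov 20 13:00 start Workshop Session → 2
Nov 20 18:00 end Invited Talk → 1
Nov 20 21:00 end Workshop Session → 0
Nov 21 07:00 start Plenary Discussion → 1
Nov 21 10:00 end Plenary Discussion → 0
Nov 21 11:00 start Plenary Block → 1
Nov 21 17:00 start Breakout Track → 2
Nov 21 19:00 end Plenary Block → 1
Nov 21 20:00 end Breakout Track → 0
Peak is 2, at Nov 19 19:00 (Plenary Q&A, Plenary Track).

2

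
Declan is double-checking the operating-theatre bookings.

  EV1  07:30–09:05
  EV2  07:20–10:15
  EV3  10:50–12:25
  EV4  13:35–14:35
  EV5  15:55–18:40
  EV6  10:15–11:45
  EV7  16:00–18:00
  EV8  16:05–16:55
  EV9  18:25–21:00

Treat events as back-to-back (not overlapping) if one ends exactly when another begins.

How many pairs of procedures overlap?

6

Sorted by start: EV2, EV1, EV6, EV3, EV4, EV5, EV7, EV8, EV9.
EV1 starts before EV2 ends → EV2 and EV1 overlap.
EV6 starts exactly when EV2 ends (back-to-back, no overlap); EV2 is clear from here.
EV6 starts after EV1 ends; EV1 is clear from here.
EV3 starts before EV6 ends → EV6 and EV3 overlap.
EV4 starts after EV6 ends; EV6 is clear from here.
EV4 starts after EV3 ends; EV3 is clear from here.
EV5 starts after EV4 ends; EV4 is clear from here.
EV7 starts before EV5 ends → EV5 and EV7 overlap.
EV8 starts before EV5 ends → EV5 and EV8 overlap.
EV9 starts before EV5 ends → EV5 and EV9 overlap.
EV8 starts before EV7 ends → EV7 and EV8 overlap.
EV9 starts after EV7 ends.
EV9 starts after EV8 ends.
Overlapping pairs: EV1 & EV2, EV3 & EV6, EV5 & EV7, EV5 & EV8, EV5 & EV9, EV7 & EV8 — 6 in total.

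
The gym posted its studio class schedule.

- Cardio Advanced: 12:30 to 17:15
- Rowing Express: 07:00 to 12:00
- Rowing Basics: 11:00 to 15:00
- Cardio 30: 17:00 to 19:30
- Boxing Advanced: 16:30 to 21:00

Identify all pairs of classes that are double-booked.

Boxing Advanced & Cardio 30, Boxing Advanced & Cardio Advanced, Cardio 30 & Cardio Advanced, Cardio Advanced & Rowing Basics, Rowing Basics & Rowing Express

Sorted by start: Rowing Express, Rowing Basics, Cardio Advanced, Boxing Advanced, Cardio 30.
Rowing Basics starts before Rowing Express ends → Rowing Express and Rowing Basics overlap.
Cardio Advanced starts after Rowing Express ends, so Rowing Express has no further overlaps.
Cardio Advanced starts before Rowing Basics ends → Rowing Basics and Cardio Advanced overlap.
Boxing Advanced starts after Rowing Basics ends, so Rowing Basics has no further overlaps.
Boxing Advanced starts before Cardio Advanced ends → Cardio Advanced and Boxing Advanced overlap.
Cardio 30 starts before Cardio Advanced ends → Cardio Advanced and Cardio 30 overlap.
Cardio 30 starts before Boxing Advanced ends → Boxing Advanced and Cardio 30 overlap.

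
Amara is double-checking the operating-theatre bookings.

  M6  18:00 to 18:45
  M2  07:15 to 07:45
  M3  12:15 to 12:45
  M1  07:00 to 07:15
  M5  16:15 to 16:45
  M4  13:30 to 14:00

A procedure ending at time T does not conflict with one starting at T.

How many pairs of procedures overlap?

0

Sorted by start: M1, M2, M3, M4, M5, M6.
M2 starts exactly when M1 ends (back-to-back, no overlap), so M1 has no further overlaps.
M3 starts after M2 ends, so M2 has no further overlaps.
M4 starts after M3 ends, so M3 has no further overlaps.
M5 starts after M4 ends, so M4 has no further overlaps.
M6 starts after M5 ends.
No pair overlaps.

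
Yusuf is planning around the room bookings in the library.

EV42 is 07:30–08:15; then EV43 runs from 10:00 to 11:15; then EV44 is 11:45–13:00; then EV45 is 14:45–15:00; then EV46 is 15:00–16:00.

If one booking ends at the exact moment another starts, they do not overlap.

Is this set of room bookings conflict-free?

Yes

Check each pair: they overlap iff neither finishes before the other starts.
Sorted by start: EV42, EV43, EV44, EV45, EV46.
EV43 starts after EV42 ends, so nothing later overlaps EV42 either.
EV44 starts after EV43 ends, so nothing later overlaps EV43 either.
EV45 starts after EV44 ends, so nothing later overlaps EV44 either.
EV46 starts exactly when EV45 ends (back-to-back, no overlap).
Every pair is clear; the schedule has no overlaps.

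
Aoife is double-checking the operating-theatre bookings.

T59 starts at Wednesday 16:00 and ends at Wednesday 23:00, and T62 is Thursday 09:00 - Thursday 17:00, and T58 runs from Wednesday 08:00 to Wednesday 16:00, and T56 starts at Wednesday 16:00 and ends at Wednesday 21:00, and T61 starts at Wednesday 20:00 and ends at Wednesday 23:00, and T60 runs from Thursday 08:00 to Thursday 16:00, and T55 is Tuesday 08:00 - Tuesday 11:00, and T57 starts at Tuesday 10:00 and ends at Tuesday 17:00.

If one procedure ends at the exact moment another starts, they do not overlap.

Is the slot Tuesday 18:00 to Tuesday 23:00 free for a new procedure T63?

T55: ends Tuesday 11:00 at or before T63 starts Tuesday 18:00 → clear.
T57: ends Tuesday 17:00 at or before T63 starts Tuesday 18:00 → clear.
T58: starts Wednesday 08:00 at or after T63 ends Tuesday 23:00 → clear.
T56: starts Wednesday 16:00 at or after T63 ends Tuesday 23:00 → clear.
T59: starts Wednesday 16:00 at or after T63 ends Tuesday 23:00 → clear.
T61: starts Wednesday 20:00 at or after T63 ends Tuesday 23:00 → clear.
T60: starts Thursday 08:00 at or after T63 ends Tuesday 23:00 → clear.
T62: starts Thursday 09:00 at or after T63 ends Tuesday 23:00 → clear.

Yes — the slot is free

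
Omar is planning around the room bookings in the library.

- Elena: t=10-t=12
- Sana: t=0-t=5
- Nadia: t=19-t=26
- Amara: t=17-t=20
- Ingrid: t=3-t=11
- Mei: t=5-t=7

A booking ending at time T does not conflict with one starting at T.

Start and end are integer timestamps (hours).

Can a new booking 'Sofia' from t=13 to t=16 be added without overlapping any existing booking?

Yes — the slot is free

Sana: ends t=5 at or before Sofia starts t=13 → clear.
Ingrid: ends t=11 at or before Sofia starts t=13 → clear.
Mei: ends t=7 at or before Sofia starts t=13 → clear.
Elena: ends t=12 at or before Sofia starts t=13 → clear.
Amara: starts t=17 at or after Sofia ends t=16 → clear.
Nadia: starts t=19 at or after Sofia ends t=16 → clear.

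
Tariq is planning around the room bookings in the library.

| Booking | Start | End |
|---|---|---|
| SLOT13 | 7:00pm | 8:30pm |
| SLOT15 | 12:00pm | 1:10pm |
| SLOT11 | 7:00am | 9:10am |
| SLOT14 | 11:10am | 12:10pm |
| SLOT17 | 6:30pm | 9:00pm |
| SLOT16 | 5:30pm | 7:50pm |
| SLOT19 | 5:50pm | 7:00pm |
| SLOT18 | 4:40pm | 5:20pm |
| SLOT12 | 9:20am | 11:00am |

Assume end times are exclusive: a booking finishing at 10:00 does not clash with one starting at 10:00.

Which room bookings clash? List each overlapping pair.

SLOT13 & SLOT16, SLOT13 & SLOT17, SLOT14 & SLOT15, SLOT16 & SLOT17, SLOT16 & SLOT19, SLOT17 & SLOT19

Check each pair: they overlap iff neither finishes before the other starts.
Sorted by start: SLOT11, SLOT12, SLOT14, SLOT15, SLOT18, SLOT16, SLOT19, SLOT17, SLOT13.
SLOT12 starts after SLOT11 ends, so SLOT11 has no further overlaps.
SLOT14 starts after SLOT12 ends, so SLOT12 has no further overlaps.
SLOT15 starts before SLOT14 ends → SLOT14 and SLOT15 overlap.
SLOT18 starts after SLOT14 ends, so SLOT14 has no further overlaps.
SLOT18 starts after SLOT15 ends, so SLOT15 has no further overlaps.
SLOT16 starts after SLOT18 ends, so SLOT18 has no further overlaps.
SLOT19 starts before SLOT16 ends → SLOT16 and SLOT19 overlap.
SLOT17 starts before SLOT16 ends → SLOT16 and SLOT17 overlap.
SLOT13 starts before SLOT16 ends → SLOT16 and SLOT13 overlap.
SLOT17 starts before SLOT19 ends → SLOT19 and SLOT17 overlap.
SLOT13 starts exactly when SLOT19 ends (back-to-back, no overlap).
SLOT13 starts before SLOT17 ends → SLOT17 and SLOT13 overlap.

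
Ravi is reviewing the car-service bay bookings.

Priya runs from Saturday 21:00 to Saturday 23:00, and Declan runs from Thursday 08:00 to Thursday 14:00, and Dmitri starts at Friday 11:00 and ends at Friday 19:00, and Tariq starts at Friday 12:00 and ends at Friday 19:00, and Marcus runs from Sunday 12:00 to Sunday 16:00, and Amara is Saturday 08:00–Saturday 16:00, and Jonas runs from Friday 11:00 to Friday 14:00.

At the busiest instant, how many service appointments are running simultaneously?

Walk through starts and ends in time order (an end at T is processed before a start at T):
Thursday 08:00 start Declan → 1
Thursday 14:00 end Declan → 0
Friday 11:00 start Dmitri → 1
Friday 11:00 start Jonas → 2
Friday 12:00 start Tariq → 3
Friday 14:00 end Jonas → 2
Friday 19:00 end Dmitri → 1
Friday 19:00 end Tariq → 0
Saturday 08:00 start Amara → 1
Saturday 16:00 end Amara → 0
Saturday 21:00 start Priya → 1
Saturday 23:00 end Priya → 0
Sunday 12:00 start Marcus → 1
Sunday 16:00 end Marcus → 0
Peak is 3, at Friday 12:00 (Dmitri, Jonas, Tariq).

3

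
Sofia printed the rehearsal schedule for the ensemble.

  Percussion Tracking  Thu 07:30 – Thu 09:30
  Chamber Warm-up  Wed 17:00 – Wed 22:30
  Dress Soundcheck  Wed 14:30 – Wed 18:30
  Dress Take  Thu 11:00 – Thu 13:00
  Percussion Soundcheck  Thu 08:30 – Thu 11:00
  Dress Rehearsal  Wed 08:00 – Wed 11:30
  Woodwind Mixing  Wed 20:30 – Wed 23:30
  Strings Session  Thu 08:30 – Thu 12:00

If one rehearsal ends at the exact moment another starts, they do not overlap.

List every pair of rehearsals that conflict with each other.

Chamber Warm-up & Dress Soundcheck, Chamber Warm-up & Woodwind Mixing, Dress Take & Strings Session, Percussion Soundcheck & Percussion Tracking, Percussion Soundcheck & Strings Session, Percussion Tracking & Strings Session

Check each pair: they overlap iff neither finishes before the other starts.
Sorted by start: Dress Rehearsal, Dress Soundcheck, Chamber Warm-up, Woodwind Mixing, Percussion Tracking, Percussion Soundcheck, Strings Session, Dress Take.
Dress Soundcheck starts after Dress Rehearsal ends — done with Dress Rehearsal.
Chamber Warm-up starts before Dress Soundcheck ends → Dress Soundcheck and Chamber Warm-up overlap.
Woodwind Mixing starts after Dress Soundcheck ends — done with Dress Soundcheck.
Woodwind Mixing starts before Chamber Warm-up ends → Chamber Warm-up and Woodwind Mixing overlap.
Percussion Tracking starts after Chamber Warm-up ends — done with Chamber Warm-up.
Percussion Tracking starts after Woodwind Mixing ends — done with Woodwind Mixing.
Percussion Soundcheck starts before Percussion Tracking ends → Percussion Tracking and Percussion Soundcheck overlap.
Strings Session starts before Percussion Tracking ends → Percussion Tracking and Strings Session overlap.
Dress Take starts after Percussion Tracking ends.
Strings Session starts before Percussion Soundcheck ends → Percussion Soundcheck and Strings Session overlap.
Dress Take starts exactly when Percussion Soundcheck ends (back-to-back, no overlap).
Dress Take starts before Strings Session ends → Strings Session and Dress Take overlap.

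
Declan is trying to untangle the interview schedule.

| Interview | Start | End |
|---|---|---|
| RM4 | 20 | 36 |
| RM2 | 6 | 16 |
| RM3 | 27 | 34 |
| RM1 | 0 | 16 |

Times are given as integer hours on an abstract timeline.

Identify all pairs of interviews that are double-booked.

Sorted by start: RM1, RM2, RM4, RM3.
RM2 starts before RM1 ends → RM1 and RM2 overlap.
RM4 starts after RM1 ends, so nothing later overlaps RM1 either.
RM4 starts after RM2 ends, so nothing later overlaps RM2 either.
RM3 starts before RM4 ends → RM4 and RM3 overlap.

RM1 & RM2, RM3 & RM4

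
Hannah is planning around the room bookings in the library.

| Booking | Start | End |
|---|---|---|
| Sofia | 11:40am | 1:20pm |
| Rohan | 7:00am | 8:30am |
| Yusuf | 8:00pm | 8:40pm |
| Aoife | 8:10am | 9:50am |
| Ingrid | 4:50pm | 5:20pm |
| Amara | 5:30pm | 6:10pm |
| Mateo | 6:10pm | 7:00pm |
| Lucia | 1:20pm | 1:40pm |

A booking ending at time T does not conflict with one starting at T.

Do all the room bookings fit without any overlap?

Sorted by start: Rohan, Aoife, Sofia, Lucia, Ingrid, Amara, Mateo, Yusuf.
Aoife starts before Rohan ends → Rohan and Aoife overlap.
That's a conflict, so the schedule is not conflict-free.

No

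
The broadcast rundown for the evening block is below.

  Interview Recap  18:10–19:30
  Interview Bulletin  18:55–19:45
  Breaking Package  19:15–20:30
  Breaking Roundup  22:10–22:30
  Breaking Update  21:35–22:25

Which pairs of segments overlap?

Sorted by start: Interview Recap, Interview Bulletin, Breaking Package, Breaking Update, Breaking Roundup.
Interview Bulletin starts before Interview Recap ends → Interview Recap and Interview Bulletin overlap.
Breaking Package starts before Interview Recap ends → Interview Recap and Breaking Package overlap.
Breaking Update starts after Interview Recap ends; Interview Recap is clear from here.
Breaking Package starts before Interview Bulletin ends → Interview Bulletin and Breaking Package overlap.
Breaking Update starts after Interview Bulletin ends; Interview Bulletin is clear from here.
Breaking Update starts after Breaking Package ends; Breaking Package is clear from here.
Breaking Roundup starts before Breaking Update ends → Breaking Update and Breaking Roundup overlap.

Breaking Package & Interview Bulletin, Breaking Package & Interview Recap, Breaking Roundup & Breaking Update, Interview Bulletin & Interview Recap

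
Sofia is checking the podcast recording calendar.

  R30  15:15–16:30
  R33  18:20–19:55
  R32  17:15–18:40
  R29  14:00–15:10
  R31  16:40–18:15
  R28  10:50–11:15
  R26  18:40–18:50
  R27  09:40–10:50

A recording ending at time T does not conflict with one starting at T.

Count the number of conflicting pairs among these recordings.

3

Check each pair: they overlap iff neither finishes before the other starts.
Sorted by start: R27, R28, R29, R30, R31, R32, R33, R26.
R28 starts exactly when R27 ends (back-to-back, no overlap), so R27 has no further overlaps.
R29 starts after R28 ends, so R28 has no further overlaps.
R30 starts after R29 ends, so R29 has no further overlaps.
R31 starts after R30 ends, so R30 has no further overlaps.
R32 starts before R31 ends → R31 and R32 overlap.
R33 starts after R31 ends, so R31 has no further overlaps.
R33 starts before R32 ends → R32 and R33 overlap.
R26 starts exactly when R32 ends (back-to-back, no overlap).
R26 starts before R33 ends → R33 and R26 overlap.
Overlapping pairs: R26 & R33, R31 & R32, R32 & R33 — 3 in total.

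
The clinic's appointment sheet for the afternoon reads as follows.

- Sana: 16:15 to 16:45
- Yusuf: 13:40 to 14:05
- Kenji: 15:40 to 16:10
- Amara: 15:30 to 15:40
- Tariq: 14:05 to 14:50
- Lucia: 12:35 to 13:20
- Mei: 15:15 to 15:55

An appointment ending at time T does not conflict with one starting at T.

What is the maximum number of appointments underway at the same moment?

2

Sweep the timeline, counting +1 at each start and −1 at each end (ends before starts at a tie):
12:35 start Lucia → 1
13:20 end Lucia → 0
13:40 start Yusuf → 1
14:05 end Yusuf → 0
14:05 start Tariq → 1
14:50 end Tariq → 0
15:15 start Mei → 1
15:30 start Amara → 2
15:40 end Amara → 1
15:40 start Kenji → 2
15:55 end Mei → 1
16:10 end Kenji → 0
16:15 start Sana → 1
16:45 end Sana → 0
Peak is 2, at 15:30 (Amara, Mei).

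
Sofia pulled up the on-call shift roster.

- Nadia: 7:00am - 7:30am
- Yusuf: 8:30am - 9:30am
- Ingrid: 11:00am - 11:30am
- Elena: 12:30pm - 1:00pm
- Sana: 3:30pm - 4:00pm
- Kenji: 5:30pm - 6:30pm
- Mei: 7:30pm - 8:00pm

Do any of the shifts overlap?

Sorted by start: Nadia, Yusuf, Ingrid, Elena, Sana, Kenji, Mei.
Yusuf starts after Nadia ends — done with Nadia.
Ingrid starts after Yusuf ends — done with Yusuf.
Elena starts after Ingrid ends — done with Ingrid.
Sana starts after Elena ends — done with Elena.
Kenji starts after Sana ends — done with Sana.
Mei starts after Kenji ends.
Every pair is clear; the schedule has no overlaps.

No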